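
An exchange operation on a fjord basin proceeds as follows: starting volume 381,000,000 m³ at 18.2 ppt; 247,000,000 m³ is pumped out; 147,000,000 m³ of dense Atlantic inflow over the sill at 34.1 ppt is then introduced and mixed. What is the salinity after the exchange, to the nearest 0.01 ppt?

26.52 ppt

Remaining after removal: 134,000,000 m³ at 18.2 ppt (salt = 2,438,800,000)
After addition: salt = 2,438,800,000 + 147,000,000×34.1 = 7,451,500,000; volume = 281,000,000 m³
S = 7,451,500,000 / 281,000,000 = 26.5178 ppt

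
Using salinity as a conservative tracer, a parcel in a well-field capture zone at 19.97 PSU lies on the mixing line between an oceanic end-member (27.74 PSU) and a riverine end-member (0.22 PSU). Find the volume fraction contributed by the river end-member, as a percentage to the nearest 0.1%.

28.2%

Let f be the freshwater fraction. Salt balance per unit volume:
f×0.22 + (1−f)×27.74 = 19.97
f = (27.74 − 19.97) / (27.74 − 0.22) = 7.77/27.52 = 0.2823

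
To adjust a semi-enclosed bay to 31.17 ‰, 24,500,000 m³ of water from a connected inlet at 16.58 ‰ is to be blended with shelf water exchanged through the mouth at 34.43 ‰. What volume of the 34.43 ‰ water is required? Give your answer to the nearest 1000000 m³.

Salt balance: 24,500,000×16.58 + V×34.43 = (24,500,000+V)×31.17
406,210,000 + 34.43V = 763,665,000 + 31.17V
357,455,000 = 3.26V
V = 109,648,773.01 m³

110000000 m³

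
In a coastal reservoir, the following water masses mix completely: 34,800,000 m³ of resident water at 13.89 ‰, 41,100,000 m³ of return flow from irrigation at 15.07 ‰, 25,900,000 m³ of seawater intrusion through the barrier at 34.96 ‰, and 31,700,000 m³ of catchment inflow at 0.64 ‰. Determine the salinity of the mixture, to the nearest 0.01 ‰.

15.19 ‰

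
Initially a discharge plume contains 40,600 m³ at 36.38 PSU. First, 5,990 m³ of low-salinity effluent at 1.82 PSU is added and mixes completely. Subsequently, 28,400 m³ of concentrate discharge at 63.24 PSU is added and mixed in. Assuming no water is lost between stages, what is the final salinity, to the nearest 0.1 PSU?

43.8 PSU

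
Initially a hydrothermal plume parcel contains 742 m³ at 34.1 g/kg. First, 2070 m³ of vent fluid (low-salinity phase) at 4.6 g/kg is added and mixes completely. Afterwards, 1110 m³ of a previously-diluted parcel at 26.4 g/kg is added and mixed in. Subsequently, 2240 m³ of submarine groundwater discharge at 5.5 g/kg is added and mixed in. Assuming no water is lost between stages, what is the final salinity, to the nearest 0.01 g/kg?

12.41 g/kg

Weighted by volume,
Initial salt = 742×34.1 = 25,302.2
After stage 1: salt = 25,302.2 + 2,070×4.6 = 34,824.2; volume = 2,812 m³; S = 12.384 g/kg
After stage 2: salt = 34,824.2 + 1,110×26.4 = 64,128.2; volume = 3,922 m³; S = 16.351 g/kg
After stage 3: salt = 64,128.2 + 2,240×5.5 = 76,448.2; volume = 6,162 m³
S = 76,448.2 / 6,162 = 12.4064 g/kg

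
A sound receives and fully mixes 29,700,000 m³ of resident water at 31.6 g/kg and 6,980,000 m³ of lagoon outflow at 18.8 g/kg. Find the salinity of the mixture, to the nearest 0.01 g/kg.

29.16 g/kg

Salt balance:
salt = 29,700,000×31.6 + 6,980,000×18.8 = 938,520,000 + 131,224,000 = 1,069,744,000
volume = 29,700,000 + 6,980,000 = 36,680,000 m³
S = 1,069,744,000 / 36,680,000 = 29.1642 g/kg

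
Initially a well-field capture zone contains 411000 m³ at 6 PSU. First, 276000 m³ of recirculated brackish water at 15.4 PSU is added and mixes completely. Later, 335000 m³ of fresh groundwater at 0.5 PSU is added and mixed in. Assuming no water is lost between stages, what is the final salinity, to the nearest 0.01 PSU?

6.74 PSU

Conserving salt mass:
Initial salt = 411,000×6 = 2,466,000
After stage 1: salt = 2,466,000 + 276,000×15.4 = 6,716,400; volume = 687,000 m³; S = 9.776 PSU
After stage 2: salt = 6,716,400 + 335,000×0.5 = 6,883,900; volume = 1,022,000 m³
S = 6,883,900 / 1,022,000 = 6.7357 PSU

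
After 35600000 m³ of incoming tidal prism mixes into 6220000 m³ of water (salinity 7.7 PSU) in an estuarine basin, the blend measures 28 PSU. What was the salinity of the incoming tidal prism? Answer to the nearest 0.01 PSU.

31.55 PSU

Salt balance: 6,220,000×7.7 + 35,600,000×S = 41,820,000×28
47,894,000 + 35,600,000·S = 1,170,960,000
S = (1,170,960,000 − 47,894,000) / 35,600,000 = 31.5468 PSU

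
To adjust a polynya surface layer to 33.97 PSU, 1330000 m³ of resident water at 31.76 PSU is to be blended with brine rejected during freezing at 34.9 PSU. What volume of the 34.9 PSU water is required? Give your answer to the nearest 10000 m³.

3160000 m³

Salt balance: 1,330,000×31.76 + V×34.9 = (1,330,000+V)×33.97
42,240,800 + 34.9V = 45,180,100 + 33.97V
2,939,300 = 0.93V
V = 3,160,537.63 m³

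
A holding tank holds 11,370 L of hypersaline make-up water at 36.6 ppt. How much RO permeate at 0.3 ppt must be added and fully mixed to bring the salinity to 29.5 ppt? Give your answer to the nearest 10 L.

2760 L

Salt balance: 11,370×36.6 + V×0.3 = (11,370+V)×29.5
416,142 + 0.3V = 335,415 + 29.5V
80,727 = 29.2V
V = 2,764.62 L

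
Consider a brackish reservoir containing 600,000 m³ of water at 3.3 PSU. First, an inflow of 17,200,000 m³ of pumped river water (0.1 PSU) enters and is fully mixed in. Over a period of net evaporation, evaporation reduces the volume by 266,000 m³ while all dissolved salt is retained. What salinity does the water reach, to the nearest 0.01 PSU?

0.21 PSU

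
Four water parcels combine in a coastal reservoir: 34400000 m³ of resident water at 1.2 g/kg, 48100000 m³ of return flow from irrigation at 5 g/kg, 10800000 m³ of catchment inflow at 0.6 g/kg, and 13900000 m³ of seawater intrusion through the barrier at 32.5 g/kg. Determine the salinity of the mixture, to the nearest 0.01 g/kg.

6.90 g/kg

Total salt / total volume:
salt = 34,400,000×1.2 + 48,100,000×5 + 10,800,000×0.6 + 13,900,000×32.5 = 41,280,000 + 240,500,000 + 6,480,000 + 451,750,000 = 740,010,000
volume = 34,400,000 + 48,100,000 + 10,800,000 + 13,900,000 = 107,200,000 m³
S = 740,010,000 / 107,200,000 = 6.9031 g/kg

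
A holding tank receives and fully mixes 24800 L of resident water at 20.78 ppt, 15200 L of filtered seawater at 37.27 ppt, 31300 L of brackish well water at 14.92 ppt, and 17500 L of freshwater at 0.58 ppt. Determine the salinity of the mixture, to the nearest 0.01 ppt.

Total salt / total volume:
salt = 24,800×20.78 + 15,200×37.27 + 31,300×14.92 + 17,500×0.58 = 515,344 + 566,504 + 466,996 + 10,150 = 1,558,994
volume = 24,800 + 15,200 + 31,300 + 17,500 = 88,800 L
S = 1,558,994 / 88,800 = 17.5562 ppt

17.56 ppt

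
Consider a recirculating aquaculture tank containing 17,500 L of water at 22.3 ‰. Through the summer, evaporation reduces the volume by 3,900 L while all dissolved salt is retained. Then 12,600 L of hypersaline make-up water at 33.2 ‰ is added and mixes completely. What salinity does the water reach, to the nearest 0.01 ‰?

30.86 ‰

After evaporation: salt = 17,500×22.3 = 390,250; volume = 17,500 − 3,900 = 13,600 L
After mixing: salt = 390,250 + 12,600×33.2 = 808,570; volume = 13,600 + 12,600 = 26,200 L
S = 808,570 / 26,200 = 30.8615 ‰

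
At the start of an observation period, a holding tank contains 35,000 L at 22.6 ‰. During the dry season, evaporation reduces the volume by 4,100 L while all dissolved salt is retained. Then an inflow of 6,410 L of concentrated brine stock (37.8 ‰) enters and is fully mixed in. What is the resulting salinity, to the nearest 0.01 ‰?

27.69 ‰

After evaporation: salt = 35,000×22.6 = 791,000; volume = 35,000 − 4,100 = 30,900 L
After mixing: salt = 791,000 + 6,410×37.8 = 1,033,298; volume = 30,900 + 6,410 = 37,310 L
S = 1,033,298 / 37,310 = 27.6949 ‰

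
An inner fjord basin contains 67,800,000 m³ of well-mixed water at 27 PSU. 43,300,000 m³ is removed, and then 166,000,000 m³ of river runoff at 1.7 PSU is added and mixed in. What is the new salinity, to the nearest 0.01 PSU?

4.95 PSU

Remaining after removal: 24,500,000 m³ at 27 PSU (salt = 661,500,000)
After addition: salt = 661,500,000 + 166,000,000×1.7 = 943,700,000; volume = 190,500,000 m³
S = 943,700,000 / 190,500,000 = 4.9538 PSU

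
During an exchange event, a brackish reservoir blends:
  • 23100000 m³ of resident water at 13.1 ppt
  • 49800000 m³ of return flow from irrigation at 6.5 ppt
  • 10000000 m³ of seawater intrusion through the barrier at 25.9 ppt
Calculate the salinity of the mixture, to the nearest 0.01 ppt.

10.68 ppt

By conservation of dissolved salt,
salt = 23,100,000×13.1 + 49,800,000×6.5 + 10,000,000×25.9 = 302,610,000 + 323,700,000 + 259,000,000 = 885,310,000
volume = 23,100,000 + 49,800,000 + 10,000,000 = 82,900,000 m³
S = 885,310,000 / 82,900,000 = 10.6793 ppt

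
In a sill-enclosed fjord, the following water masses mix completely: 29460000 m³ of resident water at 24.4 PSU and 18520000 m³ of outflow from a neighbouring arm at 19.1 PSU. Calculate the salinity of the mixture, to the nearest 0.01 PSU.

22.35 PSU

Mass of salt is conserved:
salt = 29,460,000×24.4 + 18,520,000×19.1 = 718,824,000 + 353,732,000 = 1,072,556,000
volume = 29,460,000 + 18,520,000 = 47,980,000 m³
S = 1,072,556,000 / 47,980,000 = 22.3542 PSU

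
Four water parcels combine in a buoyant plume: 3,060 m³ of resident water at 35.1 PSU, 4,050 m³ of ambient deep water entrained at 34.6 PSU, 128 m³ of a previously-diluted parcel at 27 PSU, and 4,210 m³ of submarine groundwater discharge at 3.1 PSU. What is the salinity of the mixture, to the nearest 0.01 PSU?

23.06 PSU

Total salt / total volume:
salt = 3,060×35.1 + 4,050×34.6 + 128×27 + 4,210×3.1 = 107,406 + 140,130 + 3,456 + 13,051 = 264,043
volume = 3,060 + 4,050 + 128 + 4,210 = 11,448 m³
S = 264,043 / 11,448 = 23.0646 PSU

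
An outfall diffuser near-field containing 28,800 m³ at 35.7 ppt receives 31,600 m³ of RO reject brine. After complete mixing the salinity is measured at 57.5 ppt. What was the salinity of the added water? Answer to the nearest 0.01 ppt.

Salt balance: 28,800×35.7 + 31,600×S = 60,400×57.5
1,028,160 + 31,600·S = 3,473,000
S = (3,473,000 − 1,028,160) / 31,600 = 77.3684 ppt

77.37 ppt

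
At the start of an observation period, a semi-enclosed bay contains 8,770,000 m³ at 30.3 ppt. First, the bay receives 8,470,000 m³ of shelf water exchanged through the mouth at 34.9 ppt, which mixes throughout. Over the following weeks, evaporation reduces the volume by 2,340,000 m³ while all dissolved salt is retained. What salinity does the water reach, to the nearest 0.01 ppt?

37.67 ppt

After mixing: salt = 8,770,000×30.3 + 8,470,000×34.9 = 561,334,000; volume = 17,240,000 m³
After evaporation: salt unchanged = 561,334,000; volume = 17,240,000 − 2,340,000 = 14,900,000 m³
S = 561,334,000 / 14,900,000 = 37.6734 ppt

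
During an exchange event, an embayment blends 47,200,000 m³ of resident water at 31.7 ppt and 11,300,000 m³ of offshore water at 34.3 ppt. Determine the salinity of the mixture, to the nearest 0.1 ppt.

Mass of salt is conserved:
salt = 47,200,000×31.7 + 11,300,000×34.3 = 1,496,240,000 + 387,590,000 = 1,883,830,000
volume = 47,200,000 + 11,300,000 = 58,500,000 m³
S = 1,883,830,000 / 58,500,000 = 32.202 ppt

32.2 ppt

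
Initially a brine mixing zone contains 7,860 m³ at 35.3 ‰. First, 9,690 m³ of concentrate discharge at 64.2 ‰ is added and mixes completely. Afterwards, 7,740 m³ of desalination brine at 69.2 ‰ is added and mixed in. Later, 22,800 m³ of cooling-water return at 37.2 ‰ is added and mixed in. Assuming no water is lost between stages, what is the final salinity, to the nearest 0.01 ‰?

By conservation of dissolved salt,
Initial salt = 7,860×35.3 = 277,458
After stage 1: salt = 277,458 + 9,690×64.2 = 899,556; volume = 17,550 m³; S = 51.257 ‰
After stage 2: salt = 899,556 + 7,740×69.2 = 1,435,164; volume = 25,290 m³; S = 56.748 ‰
After stage 3: salt = 1,435,164 + 22,800×37.2 = 2,283,324; volume = 48,090 m³
S = 2,283,324 / 48,090 = 47.4802 ‰

47.48 ‰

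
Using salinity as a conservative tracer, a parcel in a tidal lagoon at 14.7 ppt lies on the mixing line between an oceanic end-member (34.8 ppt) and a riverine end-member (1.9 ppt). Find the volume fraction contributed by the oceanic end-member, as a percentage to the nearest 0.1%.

38.9%

Let g be the oceanic fraction. Salt balance per unit volume:
g×34.8 + (1−g)×1.9 = 14.7
g = (14.7 − 1.9) / (34.8 − 1.9) = 12.8/32.9 = 0.3891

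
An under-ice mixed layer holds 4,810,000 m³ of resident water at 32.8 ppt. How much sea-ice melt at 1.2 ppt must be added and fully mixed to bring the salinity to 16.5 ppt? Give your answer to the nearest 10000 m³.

Salt balance: 4,810,000×32.8 + V×1.2 = (4,810,000+V)×16.5
157,768,000 + 1.2V = 79,365,000 + 16.5V
78,403,000 = 15.3V
V = 5,124,379.08 m³

5120000 m³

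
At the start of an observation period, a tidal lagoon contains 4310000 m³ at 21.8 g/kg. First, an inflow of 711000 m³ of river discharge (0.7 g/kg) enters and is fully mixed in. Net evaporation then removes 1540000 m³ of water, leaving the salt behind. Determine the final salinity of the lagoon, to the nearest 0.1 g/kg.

After mixing: salt = 4,310,000×21.8 + 711,000×0.7 = 94,455,700; volume = 5,021,000 m³
After evaporation: salt unchanged = 94,455,700; volume = 5,021,000 − 1,540,000 = 3,481,000 m³
S = 94,455,700 / 3,481,000 = 27.1346 g/kg

27.1 g/kg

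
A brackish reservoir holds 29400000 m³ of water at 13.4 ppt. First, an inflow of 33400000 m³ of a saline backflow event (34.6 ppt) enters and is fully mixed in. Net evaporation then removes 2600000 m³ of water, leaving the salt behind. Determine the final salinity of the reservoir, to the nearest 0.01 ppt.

25.74 ppt

After mixing: salt = 29,400,000×13.4 + 33,400,000×34.6 = 1,549,600,000; volume = 62,800,000 m³
After evaporation: salt unchanged = 1,549,600,000; volume = 62,800,000 − 2,600,000 = 60,200,000 m³
S = 1,549,600,000 / 60,200,000 = 25.7409 ppt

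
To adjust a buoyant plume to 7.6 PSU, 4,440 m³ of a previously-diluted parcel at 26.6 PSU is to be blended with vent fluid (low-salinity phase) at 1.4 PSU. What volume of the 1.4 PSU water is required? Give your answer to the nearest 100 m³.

13600 m³

Salt balance: 4,440×26.6 + V×1.4 = (4,440+V)×7.6
118,104 + 1.4V = 33,744 + 7.6V
84,360 = 6.2V
V = 13,606.45 m³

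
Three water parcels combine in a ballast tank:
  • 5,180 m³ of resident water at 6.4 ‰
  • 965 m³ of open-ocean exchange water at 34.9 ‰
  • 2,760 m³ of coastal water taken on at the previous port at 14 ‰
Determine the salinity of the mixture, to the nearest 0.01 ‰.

Total salt / total volume:
salt = 5,180×6.4 + 965×34.9 + 2,760×14 = 33,152 + 33,678.5 + 38,640 = 105,470.5
volume = 5,180 + 965 + 2,760 = 8,905 m³
S = 105,470.5 / 8,905 = 11.844 ‰

11.84 ‰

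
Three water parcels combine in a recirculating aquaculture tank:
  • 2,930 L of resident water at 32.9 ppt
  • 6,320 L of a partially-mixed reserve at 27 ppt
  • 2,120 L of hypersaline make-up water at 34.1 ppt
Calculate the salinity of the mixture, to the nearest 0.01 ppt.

Conserving salt mass:
salt = 2,930×32.9 + 6,320×27 + 2,120×34.1 = 96,397 + 170,640 + 72,292 = 339,329
volume = 2,930 + 6,320 + 2,120 = 11,370 L
S = 339,329 / 11,370 = 29.8442 ppt

29.84 ppt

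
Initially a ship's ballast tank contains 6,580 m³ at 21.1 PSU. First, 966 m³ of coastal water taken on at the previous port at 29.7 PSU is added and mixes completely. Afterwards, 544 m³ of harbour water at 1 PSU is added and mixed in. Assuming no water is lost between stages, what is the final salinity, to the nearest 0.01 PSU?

Weighted by volume,
Initial salt = 6,580×21.1 = 138,838
After stage 1: salt = 138,838 + 966×29.7 = 167,528.2; volume = 7,546 m³; S = 22.201 PSU
After stage 2: salt = 167,528.2 + 544×1 = 168,072.2; volume = 8,090 m³
S = 168,072.2 / 8,090 = 20.7753 PSU

20.78 PSU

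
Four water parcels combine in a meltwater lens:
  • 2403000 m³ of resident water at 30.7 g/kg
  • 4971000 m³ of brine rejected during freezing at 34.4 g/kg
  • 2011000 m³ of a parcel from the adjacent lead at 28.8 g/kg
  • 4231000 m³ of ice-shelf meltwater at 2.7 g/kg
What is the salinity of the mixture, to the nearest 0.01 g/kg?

23.07 g/kg

Mass of salt is conserved:
salt = 2,403,000×30.7 + 4,971,000×34.4 + 2,011,000×28.8 + 4,231,000×2.7 = 73,772,100 + 171,002,400 + 57,916,800 + 11,423,700 = 314,115,000
volume = 2,403,000 + 4,971,000 + 2,011,000 + 4,231,000 = 13,616,000 m³
S = 314,115,000 / 13,616,000 = 23.0696 g/kg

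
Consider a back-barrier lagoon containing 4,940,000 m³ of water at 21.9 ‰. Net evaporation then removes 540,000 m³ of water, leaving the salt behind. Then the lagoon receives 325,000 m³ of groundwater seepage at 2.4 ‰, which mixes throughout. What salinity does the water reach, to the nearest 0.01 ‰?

After evaporation: salt = 4,940,000×21.9 = 108,186,000; volume = 4,940,000 − 540,000 = 4,400,000 m³
After mixing: salt = 108,186,000 + 325,000×2.4 = 108,966,000; volume = 4,400,000 + 325,000 = 4,725,000 m³
S = 108,966,000 / 4,725,000 = 23.0616 ‰

23.06 ‰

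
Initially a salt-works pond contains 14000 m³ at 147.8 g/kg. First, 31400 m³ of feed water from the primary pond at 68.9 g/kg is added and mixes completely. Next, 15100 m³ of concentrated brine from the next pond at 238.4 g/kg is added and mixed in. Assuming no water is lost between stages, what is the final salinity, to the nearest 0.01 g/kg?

Total salt / total volume:
Initial salt = 14,000×147.8 = 2,069,200
After stage 1: salt = 2,069,200 + 31,400×68.9 = 4,232,660; volume = 45,400 m³; S = 93.23 g/kg
After stage 2: salt = 4,232,660 + 15,100×238.4 = 7,832,500; volume = 60,500 m³
S = 7,832,500 / 60,500 = 129.4628 g/kg

129.46 g/kg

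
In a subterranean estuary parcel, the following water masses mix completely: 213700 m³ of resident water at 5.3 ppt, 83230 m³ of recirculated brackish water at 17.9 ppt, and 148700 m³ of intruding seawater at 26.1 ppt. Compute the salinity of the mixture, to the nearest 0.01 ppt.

14.59 ppt

Weighted by volume,
salt = 213,700×5.3 + 83,230×17.9 + 148,700×26.1 = 1,132,610 + 1,489,817 + 3,881,070 = 6,503,497
volume = 213,700 + 83,230 + 148,700 = 445,630 m³
S = 6,503,497 / 445,630 = 14.5939 ppt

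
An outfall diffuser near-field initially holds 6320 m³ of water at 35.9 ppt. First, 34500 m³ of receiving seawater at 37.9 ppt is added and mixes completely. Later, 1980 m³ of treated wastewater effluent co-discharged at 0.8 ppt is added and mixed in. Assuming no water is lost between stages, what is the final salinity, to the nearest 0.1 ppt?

35.9 ppt

Weighted by volume,
Initial salt = 6,320×35.9 = 226,888
After stage 1: salt = 226,888 + 34,500×37.9 = 1,534,438; volume = 40,820 m³; S = 37.59 ppt
After stage 2: salt = 1,534,438 + 1,980×0.8 = 1,536,022; volume = 42,800 m³
S = 1,536,022 / 42,800 = 35.8884 ppt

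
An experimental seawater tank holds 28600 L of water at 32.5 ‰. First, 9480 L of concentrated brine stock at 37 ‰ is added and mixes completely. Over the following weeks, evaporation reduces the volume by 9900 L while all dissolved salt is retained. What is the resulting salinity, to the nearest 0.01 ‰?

After mixing: salt = 28,600×32.5 + 9,480×37 = 1,280,260; volume = 38,080 L
After evaporation: salt unchanged = 1,280,260; volume = 38,080 − 9,900 = 28,180 L
S = 1,280,260 / 28,180 = 45.4315 ‰

45.43 ‰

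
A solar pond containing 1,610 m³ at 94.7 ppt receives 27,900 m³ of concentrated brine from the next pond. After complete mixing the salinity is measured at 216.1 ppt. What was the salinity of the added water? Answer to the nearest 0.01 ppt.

223.11 ppt

Salt balance: 1,610×94.7 + 27,900×S = 29,510×216.1
152,467 + 27,900·S = 6,377,111
S = (6,377,111 − 152,467) / 27,900 = 223.1055 ppt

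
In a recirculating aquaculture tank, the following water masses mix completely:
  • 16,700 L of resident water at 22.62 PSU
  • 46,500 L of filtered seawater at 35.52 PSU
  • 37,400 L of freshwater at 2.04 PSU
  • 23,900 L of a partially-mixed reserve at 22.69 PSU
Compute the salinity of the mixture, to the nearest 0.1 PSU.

21.3 PSU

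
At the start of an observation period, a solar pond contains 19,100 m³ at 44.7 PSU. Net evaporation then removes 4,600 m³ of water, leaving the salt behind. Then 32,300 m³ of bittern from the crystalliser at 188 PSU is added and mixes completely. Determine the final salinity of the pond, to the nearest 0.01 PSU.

After evaporation: salt = 19,100×44.7 = 853,770; volume = 19,100 − 4,600 = 14,500 m³
After mixing: salt = 853,770 + 32,300×188 = 6,926,170; volume = 14,500 + 32,300 = 46,800 m³
S = 6,926,170 / 46,800 = 147.9951 PSU

148.00 PSU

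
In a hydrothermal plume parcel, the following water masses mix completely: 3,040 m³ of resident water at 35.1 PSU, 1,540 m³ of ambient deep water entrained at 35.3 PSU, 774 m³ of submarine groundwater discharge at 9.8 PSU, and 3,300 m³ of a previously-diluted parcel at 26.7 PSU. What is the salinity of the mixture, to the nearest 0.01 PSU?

Mass of salt is conserved:
salt = 3,040×35.1 + 1,540×35.3 + 774×9.8 + 3,300×26.7 = 106,704 + 54,362 + 7,585.2 + 88,110 = 256,761.2
volume = 3,040 + 1,540 + 774 + 3,300 = 8,654 m³
S = 256,761.2 / 8,654 = 29.6697 PSU

29.67 PSU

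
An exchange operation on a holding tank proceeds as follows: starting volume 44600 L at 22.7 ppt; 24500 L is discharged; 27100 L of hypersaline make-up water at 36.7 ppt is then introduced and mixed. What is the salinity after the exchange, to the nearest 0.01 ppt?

30.74 ppt

Remaining after removal: 20,100 L at 22.7 ppt (salt = 456,270)
After addition: salt = 456,270 + 27,100×36.7 = 1,450,840; volume = 47,200 L
S = 1,450,840 / 47,200 = 30.7381 ppt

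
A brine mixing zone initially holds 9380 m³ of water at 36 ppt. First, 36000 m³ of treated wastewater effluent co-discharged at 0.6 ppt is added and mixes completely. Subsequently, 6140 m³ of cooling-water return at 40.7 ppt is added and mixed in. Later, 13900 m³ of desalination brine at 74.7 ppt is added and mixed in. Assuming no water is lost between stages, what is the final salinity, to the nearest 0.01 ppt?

By conservation of dissolved salt,
Initial salt = 9,380×36 = 337,680
After stage 1: salt = 337,680 + 36,000×0.6 = 359,280; volume = 45,380 m³; S = 7.917 ppt
After stage 2: salt = 359,280 + 6,140×40.7 = 609,178; volume = 51,520 m³; S = 11.824 ppt
After stage 3: salt = 609,178 + 13,900×74.7 = 1,647,508; volume = 65,420 m³
S = 1,647,508 / 65,420 = 25.1836 ppt

25.18 ppt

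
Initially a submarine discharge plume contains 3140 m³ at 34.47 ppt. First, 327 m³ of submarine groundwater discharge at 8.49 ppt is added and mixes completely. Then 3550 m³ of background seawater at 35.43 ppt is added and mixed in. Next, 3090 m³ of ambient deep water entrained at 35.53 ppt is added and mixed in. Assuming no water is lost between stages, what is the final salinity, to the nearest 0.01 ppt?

Conserving salt mass:
Initial salt = 3,140×34.47 = 108,235.8
After stage 1: salt = 108,235.8 + 327×8.49 = 111,012.03; volume = 3,467 m³; S = 32.02 ppt
After stage 2: salt = 111,012.03 + 3,550×35.43 = 236,788.53; volume = 7,017 m³; S = 33.745 ppt
After stage 3: salt = 236,788.53 + 3,090×35.53 = 346,576.23; volume = 10,107 m³
S = 346,576.23 / 10,107 = 34.2907 ppt

34.29 ppt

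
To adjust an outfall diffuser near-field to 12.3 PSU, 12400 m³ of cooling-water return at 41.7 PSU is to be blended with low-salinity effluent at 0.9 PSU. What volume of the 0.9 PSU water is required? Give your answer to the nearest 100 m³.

32000 m³

Salt balance: 12,400×41.7 + V×0.9 = (12,400+V)×12.3
517,080 + 0.9V = 152,520 + 12.3V
364,560 = 11.4V
V = 31,978.95 m³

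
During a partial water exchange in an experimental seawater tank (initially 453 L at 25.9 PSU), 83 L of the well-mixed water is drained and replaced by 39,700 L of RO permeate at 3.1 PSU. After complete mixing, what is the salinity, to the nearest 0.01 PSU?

Remaining after removal: 370 L at 25.9 PSU (salt = 9,583)
After addition: salt = 9,583 + 39,700×3.1 = 132,653; volume = 40,070 L
S = 132,653 / 40,070 = 3.3105 PSU

3.31 PSU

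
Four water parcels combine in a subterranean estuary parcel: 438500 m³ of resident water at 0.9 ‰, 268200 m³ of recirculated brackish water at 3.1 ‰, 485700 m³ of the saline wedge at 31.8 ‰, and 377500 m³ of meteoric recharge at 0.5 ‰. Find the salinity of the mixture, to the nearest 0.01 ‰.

10.74 ‰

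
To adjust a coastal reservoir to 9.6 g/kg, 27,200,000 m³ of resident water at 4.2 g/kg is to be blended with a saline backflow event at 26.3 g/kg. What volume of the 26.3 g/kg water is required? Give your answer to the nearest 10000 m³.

8800000 m³

Salt balance: 27,200,000×4.2 + V×26.3 = (27,200,000+V)×9.6
114,240,000 + 26.3V = 261,120,000 + 9.6V
146,880,000 = 16.7V
V = 8,795,209.58 m³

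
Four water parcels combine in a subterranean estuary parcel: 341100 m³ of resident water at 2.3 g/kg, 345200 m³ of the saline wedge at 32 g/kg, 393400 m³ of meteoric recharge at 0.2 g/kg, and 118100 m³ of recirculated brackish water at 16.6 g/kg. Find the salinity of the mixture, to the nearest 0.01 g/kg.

11.58 g/kg

By conservation of dissolved salt,
salt = 341,100×2.3 + 345,200×32 + 393,400×0.2 + 118,100×16.6 = 784,530 + 11,046,400 + 78,680 + 1,960,460 = 13,870,070
volume = 341,100 + 345,200 + 393,400 + 118,100 = 1,197,800 m³
S = 13,870,070 / 1,197,800 = 11.5796 g/kg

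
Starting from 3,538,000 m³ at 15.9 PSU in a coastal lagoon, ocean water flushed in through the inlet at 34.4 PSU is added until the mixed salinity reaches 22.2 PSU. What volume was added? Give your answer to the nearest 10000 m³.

Salt balance: 3,538,000×15.9 + V×34.4 = (3,538,000+V)×22.2
56,254,200 + 34.4V = 78,543,600 + 22.2V
22,289,400 = 12.2V
V = 1,827,000 m³

1830000 m³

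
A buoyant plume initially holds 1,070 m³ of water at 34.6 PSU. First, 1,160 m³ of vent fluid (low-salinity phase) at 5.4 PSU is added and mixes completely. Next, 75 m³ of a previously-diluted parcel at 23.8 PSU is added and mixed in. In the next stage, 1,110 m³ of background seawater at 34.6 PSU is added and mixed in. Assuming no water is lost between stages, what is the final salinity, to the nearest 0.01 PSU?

24.44 PSU

Salt balance:
Initial salt = 1,070×34.6 = 37,022
After stage 1: salt = 37,022 + 1,160×5.4 = 43,286; volume = 2,230 m³; S = 19.411 PSU
After stage 2: salt = 43,286 + 75×23.8 = 45,071; volume = 2,305 m³; S = 19.554 PSU
After stage 3: salt = 45,071 + 1,110×34.6 = 83,477; volume = 3,415 m³
S = 83,477 / 3,415 = 24.4442 PSU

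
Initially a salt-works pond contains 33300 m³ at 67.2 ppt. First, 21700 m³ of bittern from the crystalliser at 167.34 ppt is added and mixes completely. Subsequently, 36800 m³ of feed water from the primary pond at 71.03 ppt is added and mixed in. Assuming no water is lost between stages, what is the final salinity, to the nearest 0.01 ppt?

92.41 ppt

Conserving salt mass:
Initial salt = 33,300×67.2 = 2,237,760
After stage 1: salt = 2,237,760 + 21,700×167.34 = 5,869,038; volume = 55,000 m³; S = 106.71 ppt
After stage 2: salt = 5,869,038 + 36,800×71.03 = 8,482,942; volume = 91,800 m³
S = 8,482,942 / 91,800 = 92.4068 ppt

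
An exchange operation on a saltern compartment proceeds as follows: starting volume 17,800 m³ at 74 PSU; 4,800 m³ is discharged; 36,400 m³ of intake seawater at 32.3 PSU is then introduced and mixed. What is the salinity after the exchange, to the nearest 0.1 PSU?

Remaining after removal: 13,000 m³ at 74 PSU (salt = 962,000)
After addition: salt = 962,000 + 36,400×32.3 = 2,137,720; volume = 49,400 m³
S = 2,137,720 / 49,400 = 43.2737 PSU

43.3 PSU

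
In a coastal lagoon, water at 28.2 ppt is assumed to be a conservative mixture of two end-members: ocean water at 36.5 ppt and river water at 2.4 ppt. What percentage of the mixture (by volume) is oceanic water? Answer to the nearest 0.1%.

Let g be the oceanic fraction. Salt balance per unit volume:
g×36.5 + (1−g)×2.4 = 28.2
g = (28.2 − 2.4) / (36.5 − 2.4) = 25.8/34.1 = 0.7566

75.7%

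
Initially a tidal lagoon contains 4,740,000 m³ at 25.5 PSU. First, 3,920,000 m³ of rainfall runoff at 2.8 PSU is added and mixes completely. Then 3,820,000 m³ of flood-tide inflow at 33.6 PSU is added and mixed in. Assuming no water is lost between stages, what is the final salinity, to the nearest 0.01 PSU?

20.85 PSU

Salt balance:
Initial salt = 4,740,000×25.5 = 120,870,000
After stage 1: salt = 120,870,000 + 3,920,000×2.8 = 131,846,000; volume = 8,660,000 m³; S = 15.225 PSU
After stage 2: salt = 131,846,000 + 3,820,000×33.6 = 260,198,000; volume = 12,480,000 m³
S = 260,198,000 / 12,480,000 = 20.8492 PSU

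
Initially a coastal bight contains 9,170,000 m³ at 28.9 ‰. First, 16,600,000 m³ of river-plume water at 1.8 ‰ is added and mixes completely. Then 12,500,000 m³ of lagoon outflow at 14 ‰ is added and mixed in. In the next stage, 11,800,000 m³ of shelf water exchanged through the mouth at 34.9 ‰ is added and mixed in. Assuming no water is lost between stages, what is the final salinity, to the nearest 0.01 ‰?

17.61 ‰

Salt balance:
Initial salt = 9,170,000×28.9 = 265,013,000
After stage 1: salt = 265,013,000 + 16,600,000×1.8 = 294,893,000; volume = 25,770,000 m³; S = 11.443 ‰
After stage 2: salt = 294,893,000 + 12,500,000×14 = 469,893,000; volume = 38,270,000 m³; S = 12.278 ‰
After stage 3: salt = 469,893,000 + 11,800,000×34.9 = 881,713,000; volume = 50,070,000 m³
S = 881,713,000 / 50,070,000 = 17.6096 ‰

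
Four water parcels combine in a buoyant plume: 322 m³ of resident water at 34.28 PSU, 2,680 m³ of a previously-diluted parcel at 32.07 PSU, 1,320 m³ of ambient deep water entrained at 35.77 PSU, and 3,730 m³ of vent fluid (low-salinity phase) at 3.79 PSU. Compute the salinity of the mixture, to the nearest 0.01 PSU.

Salt balance:
salt = 322×34.28 + 2,680×32.07 + 1,320×35.77 + 3,730×3.79 = 11,038.16 + 85,947.6 + 47,216.4 + 14,136.7 = 158,338.86
volume = 322 + 2,680 + 1,320 + 3,730 = 8,052 m³
S = 158,338.86 / 8,052 = 19.6645 PSU

19.66 PSU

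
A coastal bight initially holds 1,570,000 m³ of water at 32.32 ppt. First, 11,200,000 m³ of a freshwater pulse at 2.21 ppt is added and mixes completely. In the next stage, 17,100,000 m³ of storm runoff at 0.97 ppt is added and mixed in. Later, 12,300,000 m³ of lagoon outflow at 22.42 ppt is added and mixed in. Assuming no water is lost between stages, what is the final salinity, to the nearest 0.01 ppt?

Mass of salt is conserved:
Initial salt = 1,570,000×32.32 = 50,742,400
After stage 1: salt = 50,742,400 + 11,200,000×2.21 = 75,494,400; volume = 12,770,000 m³; S = 5.912 ppt
After stage 2: salt = 75,494,400 + 17,100,000×0.97 = 92,081,400; volume = 29,870,000 m³; S = 3.083 ppt
After stage 3: salt = 92,081,400 + 12,300,000×22.42 = 367,847,400; volume = 42,170,000 m³
S = 367,847,400 / 42,170,000 = 8.723 ppt

8.72 ppt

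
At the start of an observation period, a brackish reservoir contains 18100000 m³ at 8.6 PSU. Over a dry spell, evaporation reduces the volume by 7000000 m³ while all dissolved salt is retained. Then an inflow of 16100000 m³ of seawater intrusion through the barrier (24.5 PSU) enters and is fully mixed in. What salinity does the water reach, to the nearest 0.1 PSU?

20.2 PSU

After evaporation: salt = 18,100,000×8.6 = 155,660,000; volume = 18,100,000 − 7,000,000 = 11,100,000 m³
After mixing: salt = 155,660,000 + 16,100,000×24.5 = 550,110,000; volume = 11,100,000 + 16,100,000 = 27,200,000 m³
S = 550,110,000 / 27,200,000 = 20.2246 PSU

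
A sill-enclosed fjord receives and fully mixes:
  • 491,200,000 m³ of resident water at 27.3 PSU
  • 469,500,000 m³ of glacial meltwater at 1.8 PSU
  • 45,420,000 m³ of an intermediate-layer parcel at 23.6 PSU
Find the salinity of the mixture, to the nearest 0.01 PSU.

Mass of salt is conserved:
salt = 491,200,000×27.3 + 469,500,000×1.8 + 45,420,000×23.6 = 13,409,760,000 + 845,100,000 + 1,071,912,000 = 15,326,772,000
volume = 491,200,000 + 469,500,000 + 45,420,000 = 1,006,120,000 m³
S = 15,326,772,000 / 1,006,120,000 = 15.2335 PSU

15.23 PSU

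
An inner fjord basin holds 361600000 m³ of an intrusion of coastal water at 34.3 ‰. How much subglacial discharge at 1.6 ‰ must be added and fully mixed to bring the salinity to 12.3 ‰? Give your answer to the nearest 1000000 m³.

Salt balance: 361,600,000×34.3 + V×1.6 = (361,600,000+V)×12.3
12,402,880,000 + 1.6V = 4,447,680,000 + 12.3V
7,955,200,000 = 10.7V
V = 743,476,635.51 m³

743000000 m³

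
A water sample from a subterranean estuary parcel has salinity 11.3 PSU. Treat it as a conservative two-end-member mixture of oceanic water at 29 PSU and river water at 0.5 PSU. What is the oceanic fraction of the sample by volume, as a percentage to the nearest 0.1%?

37.9%

Let g be the oceanic fraction. Salt balance per unit volume:
g×29 + (1−g)×0.5 = 11.3
g = (11.3 − 0.5) / (29 − 0.5) = 10.8/28.5 = 0.3789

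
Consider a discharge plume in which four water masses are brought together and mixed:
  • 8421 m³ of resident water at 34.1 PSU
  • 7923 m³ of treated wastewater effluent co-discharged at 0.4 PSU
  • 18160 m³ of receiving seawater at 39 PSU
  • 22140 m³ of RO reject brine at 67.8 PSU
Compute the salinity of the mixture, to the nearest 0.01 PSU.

Weighted by volume,
salt = 8,421×34.1 + 7,923×0.4 + 18,160×39 + 22,140×67.8 = 287,156.1 + 3,169.2 + 708,240 + 1,501,092 = 2,499,657.3
volume = 8,421 + 7,923 + 18,160 + 22,140 = 56,644 m³
S = 2,499,657.3 / 56,644 = 44.1293 PSU

44.13 PSU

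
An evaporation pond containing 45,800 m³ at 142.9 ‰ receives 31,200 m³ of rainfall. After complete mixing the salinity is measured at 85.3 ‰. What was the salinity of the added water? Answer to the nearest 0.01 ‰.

0.75 ‰

Salt balance: 45,800×142.9 + 31,200×S = 77,000×85.3
6,544,820 + 31,200·S = 6,568,100
S = (6,568,100 − 6,544,820) / 31,200 = 0.7462 ‰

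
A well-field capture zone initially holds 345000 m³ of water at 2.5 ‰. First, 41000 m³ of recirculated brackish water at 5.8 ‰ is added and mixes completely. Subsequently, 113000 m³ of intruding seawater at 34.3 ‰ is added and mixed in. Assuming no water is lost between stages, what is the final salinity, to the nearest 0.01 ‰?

Salt balance:
Initial salt = 345,000×2.5 = 862,500
After stage 1: salt = 862,500 + 41,000×5.8 = 1,100,300; volume = 386,000 m³; S = 2.851 ‰
After stage 2: salt = 1,100,300 + 113,000×34.3 = 4,976,200; volume = 499,000 m³
S = 4,976,200 / 499,000 = 9.9723 ‰

9.97 ‰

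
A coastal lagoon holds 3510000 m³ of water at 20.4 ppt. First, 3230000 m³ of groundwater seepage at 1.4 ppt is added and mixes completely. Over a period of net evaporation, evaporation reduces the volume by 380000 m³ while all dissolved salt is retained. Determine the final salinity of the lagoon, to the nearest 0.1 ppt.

After mixing: salt = 3,510,000×20.4 + 3,230,000×1.4 = 76,126,000; volume = 6,740,000 m³
After evaporation: salt unchanged = 76,126,000; volume = 6,740,000 − 380,000 = 6,360,000 m³
S = 76,126,000 / 6,360,000 = 11.9695 ppt

12.0 ppt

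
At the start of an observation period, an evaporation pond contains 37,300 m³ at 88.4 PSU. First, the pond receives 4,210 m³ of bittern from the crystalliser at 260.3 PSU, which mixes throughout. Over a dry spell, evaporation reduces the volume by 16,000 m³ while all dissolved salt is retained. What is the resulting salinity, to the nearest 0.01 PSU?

172.21 PSU

After mixing: salt = 37,300×88.4 + 4,210×260.3 = 4,393,183; volume = 41,510 m³
After evaporation: salt unchanged = 4,393,183; volume = 41,510 − 16,000 = 25,510 m³
S = 4,393,183 / 25,510 = 172.2142 PSU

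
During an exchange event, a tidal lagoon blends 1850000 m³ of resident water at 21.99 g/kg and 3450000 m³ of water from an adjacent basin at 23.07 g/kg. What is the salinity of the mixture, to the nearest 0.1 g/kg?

22.7 g/kg

Weighted by volume,
salt = 1,850,000×21.99 + 3,450,000×23.07 = 40,681,500 + 79,591,500 = 120,273,000
volume = 1,850,000 + 3,450,000 = 5,300,000 m³
S = 120,273,000 / 5,300,000 = 22.693 g/kg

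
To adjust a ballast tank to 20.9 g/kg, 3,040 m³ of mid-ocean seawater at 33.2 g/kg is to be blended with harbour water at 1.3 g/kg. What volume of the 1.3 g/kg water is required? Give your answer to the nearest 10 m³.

Salt balance: 3,040×33.2 + V×1.3 = (3,040+V)×20.9
100,928 + 1.3V = 63,536 + 20.9V
37,392 = 19.6V
V = 1,907.76 m³

1910 m³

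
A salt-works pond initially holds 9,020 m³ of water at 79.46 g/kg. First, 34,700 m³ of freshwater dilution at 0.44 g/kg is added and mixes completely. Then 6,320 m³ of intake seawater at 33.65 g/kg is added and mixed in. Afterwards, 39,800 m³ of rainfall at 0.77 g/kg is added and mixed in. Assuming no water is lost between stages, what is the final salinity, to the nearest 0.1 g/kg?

10.9 g/kg

Salt balance:
Initial salt = 9,020×79.46 = 716,729.2
After stage 1: salt = 716,729.2 + 34,700×0.44 = 731,997.2; volume = 43,720 m³; S = 16.743 g/kg
After stage 2: salt = 731,997.2 + 6,320×33.65 = 944,665.2; volume = 50,040 m³; S = 18.878 g/kg
After stage 3: salt = 944,665.2 + 39,800×0.77 = 975,311.2; volume = 89,840 m³
S = 975,311.2 / 89,840 = 10.8561 g/kg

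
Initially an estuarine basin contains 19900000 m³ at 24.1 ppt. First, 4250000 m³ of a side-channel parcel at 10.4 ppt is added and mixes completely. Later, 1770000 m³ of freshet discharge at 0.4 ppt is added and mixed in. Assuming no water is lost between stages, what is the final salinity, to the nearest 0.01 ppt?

20.24 ppt

Conserving salt mass:
Initial salt = 19,900,000×24.1 = 479,590,000
After stage 1: salt = 479,590,000 + 4,250,000×10.4 = 523,790,000; volume = 24,150,000 m³; S = 21.689 ppt
After stage 2: salt = 523,790,000 + 1,770,000×0.4 = 524,498,000; volume = 25,920,000 m³
S = 524,498,000 / 25,920,000 = 20.2353 ppt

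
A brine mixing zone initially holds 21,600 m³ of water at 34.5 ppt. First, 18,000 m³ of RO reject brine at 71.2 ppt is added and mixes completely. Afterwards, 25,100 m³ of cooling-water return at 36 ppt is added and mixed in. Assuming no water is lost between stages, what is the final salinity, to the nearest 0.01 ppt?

Total salt / total volume:
Initial salt = 21,600×34.5 = 745,200
After stage 1: salt = 745,200 + 18,000×71.2 = 2,026,800; volume = 39,600 m³; S = 51.182 ppt
After stage 2: salt = 2,026,800 + 25,100×36 = 2,930,400; volume = 64,700 m³
S = 2,930,400 / 64,700 = 45.2921 ppt

45.29 ppt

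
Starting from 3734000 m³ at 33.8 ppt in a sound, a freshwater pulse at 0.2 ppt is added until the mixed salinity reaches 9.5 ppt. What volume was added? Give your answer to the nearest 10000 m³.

Salt balance: 3,734,000×33.8 + V×0.2 = (3,734,000+V)×9.5
126,209,200 + 0.2V = 35,473,000 + 9.5V
90,736,200 = 9.3V
V = 9,756,580.65 m³

9760000 m³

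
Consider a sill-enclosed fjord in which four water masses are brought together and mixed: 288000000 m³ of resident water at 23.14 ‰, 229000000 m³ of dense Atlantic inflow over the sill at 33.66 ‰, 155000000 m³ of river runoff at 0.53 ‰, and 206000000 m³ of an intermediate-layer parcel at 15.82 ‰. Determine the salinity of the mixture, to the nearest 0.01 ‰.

20.17 ‰

Salt balance:
salt = 288,000,000×23.14 + 229,000,000×33.66 + 155,000,000×0.53 + 206,000,000×15.82 = 6,664,320,000 + 7,708,140,000 + 82,150,000 + 3,258,920,000 = 17,713,530,000
volume = 288,000,000 + 229,000,000 + 155,000,000 + 206,000,000 = 878,000,000 m³
S = 17,713,530,000 / 878,000,000 = 20.1749 ‰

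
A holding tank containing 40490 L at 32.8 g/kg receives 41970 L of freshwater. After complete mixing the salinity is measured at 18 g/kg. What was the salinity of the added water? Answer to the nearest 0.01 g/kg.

3.72 g/kg

Salt balance: 40,490×32.8 + 41,970×S = 82,460×18
1,328,072 + 41,970·S = 1,484,280
S = (1,484,280 − 1,328,072) / 41,970 = 3.7219 g/kg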